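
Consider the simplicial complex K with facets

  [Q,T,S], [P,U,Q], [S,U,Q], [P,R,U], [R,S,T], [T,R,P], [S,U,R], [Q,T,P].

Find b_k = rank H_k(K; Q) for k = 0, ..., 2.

Take the total order P < Q < R < S < T < U on the vertex set. Then K (dimension 2) consists of the simplices:

  0-simplices (6): P, Q, R, S, T, U
  1-simplices (12): PQ, PR, PT, PU, QS, QT, QU, RS, RT, RU, ST, SU
  2-simplices (8): PQT, PQU, PRT, PRU, QST, QSU, RST, RSU

so the chain groups are C_0 ≅ Z^6, C_1 ≅ Z^12, C_2 ≅ Z^8.

Boundary ∂_1: C_1 → C_0 maps an edge to its endpoints' difference, ∂[p,q] = q − p. For instance
  ∂PU = U − P.
The resulting 6×12 matrix has rank 5, and its Smith normal form has invariant factors (1,1,1,1,1).

∂_2: C_2 → C_1 maps a triangle to the signed sum of its edges. For instance
  ∂PRT = RT − PT + PR,
  ∂QSU = SU − QU + QS.
The resulting 12×8 matrix has rank 7, and its Smith normal form has invariant factors (1,1,1,1,1,1,1).

Now H_k = ker ∂_k / im ∂_{k+1}, so:

  H_0: rank C_0 − rank ∂_1 = 6 − 5 = 1, and the invariant factors of ∂_1 are all 1, so H_0 ≅ Z.
  H_1: rank ker ∂_1 − rank ∂_2 = (12 − 5) − 7 = 0, and the invariant factors of ∂_2 are all 1, so H_1 ≅ 0.
  H_2: rank ker ∂_2 − rank ∂_3 = (8 − 7) − 0 = 1, and there is no ∂_3, so H_2 ≅ Z.

Hence the Betti numbers are b_0 = 1, b_1 = 0, b_2 = 1.

b_0 = 1, b_1 = 0, b_2 = 1.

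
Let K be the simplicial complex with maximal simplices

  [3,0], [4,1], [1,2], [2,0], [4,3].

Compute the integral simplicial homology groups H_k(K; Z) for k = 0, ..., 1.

H_0 = Z,  H_1 = Z.

Fix the vertex order 0 < 1 < 2 < 3 < 4 and write every simplex with vertices in increasing order. Then dim K = 1 and the simplices of K are:

  0-simplices (5): [0], [1], [2], [3], [4]
  1-simplices (5): [0,2], [0,3], [1,2], [1,4], [3,4]

Hence C_0 ≅ Z^5, C_1 ≅ Z^5.

∂_1: C_1 → C_0 maps an edge to its endpoints' difference, ∂[p,q] = q − p.
The resulting 5×5 matrix has rank 4, and its Smith normal form has invariant factors (1,1,1,1).

Reading off H_k = ker ∂_k / im ∂_{k+1}:

  H_0: rank C_0 − rank ∂_1 = 5 − 4 = 1, and the invariant factors of ∂_1 are all 1, so H_0 ≅ Z.
  H_1: rank ker ∂_1 − rank ∂_2 = (5 − 4) − 0 = 1, and there is no ∂_2, so H_1 ≅ Z.

(K is a triangulation of the circle S^1.)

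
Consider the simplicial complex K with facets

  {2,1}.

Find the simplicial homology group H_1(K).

H_1 ≅ 0.

Fix the vertex order 1 < 2 and write every simplex with vertices in increasing order. Then dim K = 1 and the simplices of K are:

  0-simplices (2): [1], [2]
  1-simplices (1): [1,2]

so the chain groups are C_0 ≅ Z^2, C_1 ≅ Z^1.

∂_1: C_1 → C_0 sends each edge [p,q] (with p < q) to q − p. For instance
  ∂[1,2] = [2] − [1].
The resulting 2×1 matrix has rank 1, and its Smith normal form has invariant factors (1).

Reading off H_k = ker ∂_k / im ∂_{k+1}:

  H_1: rank ker ∂_1 − rank ∂_2 = (1 − 1) − 0 = 0, and there is no ∂_2, so H_1 ≅ 0.

(K is a triangulation of the 1-simplex.)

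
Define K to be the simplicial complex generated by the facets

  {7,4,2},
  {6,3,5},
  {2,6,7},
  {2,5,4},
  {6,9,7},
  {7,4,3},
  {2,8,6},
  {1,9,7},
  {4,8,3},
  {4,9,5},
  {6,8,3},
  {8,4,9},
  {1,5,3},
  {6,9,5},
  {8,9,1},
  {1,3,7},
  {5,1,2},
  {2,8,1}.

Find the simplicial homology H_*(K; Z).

H_0 = Z,  H_1 = Z^2,  H_2 = Z.

K has 9 vertices, 27 edges, 18 triangles.
rank ∂_0 = 0, rank ∂_1 = 8 ⇒ b_0 = 9 − 0 − 8 = 1; all invariant factors of ∂_1 are 1 so no torsion. So H_0 = Z.
rank ∂_1 = 8, rank ∂_2 = 17 ⇒ b_1 = 27 − 8 − 17 = 2; all invariant factors of ∂_2 are 1 so no torsion. So H_1 = Z^2.
rank ∂_2 = 17, rank ∂_3 = 0 ⇒ b_2 = 18 − 17 − 0 = 1. So H_2 = Z.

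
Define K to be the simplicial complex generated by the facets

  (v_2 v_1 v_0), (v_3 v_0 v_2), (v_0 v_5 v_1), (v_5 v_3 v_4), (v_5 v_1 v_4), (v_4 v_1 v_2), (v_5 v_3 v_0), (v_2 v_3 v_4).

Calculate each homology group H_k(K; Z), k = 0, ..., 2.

Take the total order v_0 < v_1 < v_2 < v_3 < v_4 < v_5 on the vertex set. Then K (dimension 2) consists of the simplices:

  0-simplices (6): [v_0], [v_1], [v_2], [v_3], [v_4], [v_5]
  1-simplices (12): [v_0,v_1], [v_0,v_2], [v_0,v_3], [v_0,v_5], [v_1,v_2], [v_1,v_4], [v_1,v_5], [v_2,v_3], [v_2,v_4], [v_3,v_4], [v_3,v_5], [v_4,v_5]
  2-simplices (8): [v_0,v_1,v_2], [v_0,v_1,v_5], [v_0,v_2,v_3], [v_0,v_3,v_5], [v_1,v_2,v_4], [v_1,v_4,v_5], [v_2,v_3,v_4], [v_3,v_4,v_5]

Hence C_0 ≅ Z^6, C_1 ≅ Z^12, C_2 ≅ Z^8.

∂_1: C_1 → C_0 is given by ∂[p,q] = [q] − [p].
The resulting 6×12 matrix has rank 5, and its Smith normal form has invariant factors (1,1,1,1,1).

The boundary map ∂_2: C_2 → C_1 sends each 2-simplex [p,q,r] to [q,r] − [p,r] + [p,q]. For instance
  ∂[v_1,v_2,v_4] = [v_2,v_4] − [v_1,v_4] + [v_1,v_2],
  ∂[v_0,v_1,v_5] = [v_1,v_5] − [v_0,v_5] + [v_0,v_1].
The 12×8 boundary matrix has rank 7 and Smith normal form diag(1,1,1,1,1,1,1).

From H_k ≅ ker(∂_k) / im(∂_{k+1}) we obtain:

  H_0: rank C_0 − rank ∂_1 = 6 − 5 = 1, and the invariant factors of ∂_1 are all 1, so H_0 ≅ Z.
  H_1: rank ker ∂_1 − rank ∂_2 = (12 − 5) − 7 = 0, and the invariant factors of ∂_2 are all 1, so H_1 ≅ 0.
  H_2: rank ker ∂_2 − rank ∂_3 = (8 − 7) − 0 = 1, and there is no ∂_3, so H_2 ≅ Z.

(K is a triangulation of the 2-sphere S^2.)

H_0 = Z,  H_1 = 0,  H_2 = Z.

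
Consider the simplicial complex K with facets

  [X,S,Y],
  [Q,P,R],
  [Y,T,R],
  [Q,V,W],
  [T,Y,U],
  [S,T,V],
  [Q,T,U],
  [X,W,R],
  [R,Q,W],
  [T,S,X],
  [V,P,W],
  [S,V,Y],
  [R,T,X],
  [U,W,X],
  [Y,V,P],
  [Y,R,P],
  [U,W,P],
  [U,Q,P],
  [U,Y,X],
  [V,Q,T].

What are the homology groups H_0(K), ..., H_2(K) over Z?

H_0 ≅ Z,  H_1 ≅ Z ⊕ Z/2Z,  H_2 = 0.

K has 10 vertices, 30 edges, 20 triangles.
rank ∂_0 = 0, rank ∂_1 = 9 ⇒ b_0 = 10 − 0 − 9 = 1; all invariant factors of ∂_1 are 1 so no torsion. So H_0 ≅ Z.
rank ∂_1 = 9, rank ∂_2 = 20 ⇒ b_1 = 30 − 9 − 20 = 1; ∂_2 has invariant factor(s) [2] giving torsion. So H_1 ≅ Z ⊕ Z/2Z.
rank ∂_2 = 20, rank ∂_3 = 0 ⇒ b_2 = 20 − 20 − 0 = 0. So H_2 ≅ 0.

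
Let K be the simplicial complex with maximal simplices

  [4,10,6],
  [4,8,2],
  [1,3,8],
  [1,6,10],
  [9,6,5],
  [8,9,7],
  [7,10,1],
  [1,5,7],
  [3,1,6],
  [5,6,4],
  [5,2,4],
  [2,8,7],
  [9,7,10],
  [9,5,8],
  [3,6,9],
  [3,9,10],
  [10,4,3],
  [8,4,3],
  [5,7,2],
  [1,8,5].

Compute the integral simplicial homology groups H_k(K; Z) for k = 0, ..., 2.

Fix the vertex order 1 < 2 < 3 < 4 < 5 < 6 < 7 < 8 < 9 < 10 and write every simplex with vertices in increasing order. Then dim K = 2 and the simplices of K are:

  0-simplices (10): [1], [2], [3], [4], [5], [6], [7], [8], [9], [10]
  1-simplices (30): (30 of them)
  2-simplices (20): (20 of them)

so the chain groups are C_0 ≅ Z^10, C_1 ≅ Z^30, C_2 ≅ Z^20.

The boundary map ∂_1: C_1 → C_0 maps an edge to its endpoints' difference, ∂[p,q] = q − p.
The 10×30 boundary matrix has rank 9 and Smith normal form diag(1,1,1,1,1,1,1,1,1).

Boundary ∂_2: C_2 → C_1 acts by ∂[p,q,r] = [q,r] − [p,r] + [p,q]. For instance
  ∂[7,9,10] = [9,10] − [7,10] + [7,9],
  ∂[3,6,9] = [6,9] − [3,9] + [3,6].
The resulting 30×20 matrix has rank 20, and its Smith normal form has invariant factors (1,1,1,1,1,1,1,1,1,1,1,1,1,1,1,1,1,1,1,2).

Now H_k = ker ∂_k / im ∂_{k+1}, so:

  H_0: rank C_0 − rank ∂_1 = 10 − 9 = 1, and the invariant factors of ∂_1 are all 1, so H_0 = Z.
  H_1: rank ker ∂_1 − rank ∂_2 = (30 − 9) − 20 = 1, and ∂_2 has invariant factor 2 > 1, so H_1 = Z ⊕ Z_2.
  H_2: rank ker ∂_2 − rank ∂_3 = (20 − 20) − 0 = 0, and there is no ∂_3, so H_2 = 0.

(K is a triangulation of the Klein bottle.)

H_0 = Z,  H_1 = Z ⊕ Z_2,  H_2 = 0.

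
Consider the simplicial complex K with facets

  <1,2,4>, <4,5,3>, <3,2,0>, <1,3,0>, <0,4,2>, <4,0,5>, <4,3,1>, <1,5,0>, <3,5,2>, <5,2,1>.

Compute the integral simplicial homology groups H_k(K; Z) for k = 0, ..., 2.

Fix the vertex order 0 < 1 < 2 < 3 < 4 < 5 and write every simplex with vertices in increasing order. Then dim K = 2 and the simplices of K are:

  0-simplices (6): [0], [1], [2], [3], [4], [5]
  1-simplices (15): [0,1], [0,2], [0,3], [0,4], [0,5], [1,2], [1,3], [1,4], [1,5], [2,3], [2,4], [2,5], [3,4], [3,5], [4,5]
  2-simplices (10): [0,1,3], [0,1,5], [0,2,3], [0,2,4], [0,4,5], [1,2,4], [1,2,5], [1,3,4], [2,3,5], [3,4,5]

so the chain groups are C_0 ≅ Z^6, C_1 ≅ Z^15, C_2 ≅ Z^10.

Boundary ∂_1: C_1 → C_0 is given by ∂[p,q] = [q] − [p]. For instance
  ∂[1,3] = [3] − [1].
The resulting 6×15 matrix has rank 5, and its Smith normal form has invariant factors (1,1,1,1,1).

Boundary ∂_2: C_2 → C_1 sends each 2-simplex [p,q,r] to [q,r] − [p,r] + [p,q]. For instance
  ∂[0,1,5] = [1,5] − [0,5] + [0,1],
  ∂[1,3,4] = [3,4] − [1,4] + [1,3].
This gives a 15×10 integer matrix of rank 10; reducing to Smith normal form yields diagonal entries (1,1,1,1,1,1,1,1,1,2).

From H_k ≅ ker(∂_k) / im(∂_{k+1}) we obtain:

  H_0: rank C_0 − rank ∂_1 = 6 − 5 = 1, and the invariant factors of ∂_1 are all 1, so H_0 = Z.
  H_1: rank ker ∂_1 − rank ∂_2 = (15 − 5) − 10 = 0, and ∂_2 has invariant factor 2 > 1, so H_1 = Z/2Z.
  H_2: rank ker ∂_2 − rank ∂_3 = (10 − 10) − 0 = 0, and there is no ∂_3, so H_2 = 0.

H_0 ≅ Z,  H_1 ≅ Z/2Z,  H_2 = 0.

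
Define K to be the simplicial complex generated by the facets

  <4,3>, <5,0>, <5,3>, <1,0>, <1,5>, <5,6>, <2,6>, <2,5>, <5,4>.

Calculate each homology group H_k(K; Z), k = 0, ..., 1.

We work with the vertex ordering 0 < 1 < 2 < 3 < 4 < 5 < 6. The simplices of K, each written with vertices in increasing order, are:

  0-simplices (7): [0], [1], [2], [3], [4], [5], [6]
  1-simplices (9): [0,1], [0,5], [1,5], [2,5], [2,6], [3,4], [3,5], [4,5], [5,6]

Hence C_0 ≅ Z^7, C_1 ≅ Z^9.

∂_1: C_1 → C_0 maps an edge to its endpoints' difference, ∂[p,q] = q − p. For instance
  ∂[2,6] = [6] − [2].
This gives a 7×9 integer matrix of rank 6; reducing to Smith normal form yields diagonal entries (1,1,1,1,1,1).

Now H_k = ker ∂_k / im ∂_{k+1}, so:

  H_0: rank C_0 − rank ∂_1 = 7 − 6 = 1, and the invariant factors of ∂_1 are all 1, so H_0 = Z.
  H_1: rank ker ∂_1 − rank ∂_2 = (9 − 6) − 0 = 3, and there is no ∂_2, so H_1 = Z^3.

H_0 ≅ Z,  H_1 ≅ Z^3.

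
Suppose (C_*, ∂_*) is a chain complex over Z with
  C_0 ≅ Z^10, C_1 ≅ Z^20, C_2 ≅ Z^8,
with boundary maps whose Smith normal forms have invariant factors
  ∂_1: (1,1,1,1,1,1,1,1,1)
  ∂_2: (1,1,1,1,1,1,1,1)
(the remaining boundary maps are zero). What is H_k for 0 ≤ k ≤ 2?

H_0 = Z,  H_1 = Z^3,  H_2 = 0.

H_0: b_0 = 10 − 0 − 9 = 1; torsion from ∂_1 factors > 1: none. So H_0 = Z.
H_1: b_1 = 20 − 9 − 8 = 3; torsion from ∂_2 factors > 1: none. So H_1 = Z^3.
H_2: b_2 = 8 − 8 − 0 = 0; torsion from ∂_3 factors > 1: none. So H_2 = 0.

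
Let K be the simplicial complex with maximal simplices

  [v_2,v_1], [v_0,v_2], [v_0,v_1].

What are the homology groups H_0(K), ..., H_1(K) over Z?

Fix the vertex order v_0 < v_1 < v_2 and write every simplex with vertices in increasing order. Then dim K = 1 and the simplices of K are:

  0-simplices (3): [v_0], [v_1], [v_2]
  1-simplices (3): [v_0,v_1], [v_0,v_2], [v_1,v_2]

so the chain groups are C_0 ≅ Z^3, C_1 ≅ Z^3.

∂_1: C_1 → C_0 is given by ∂[p,q] = [q] − [p]. For instance
  ∂[v_0,v_2] = [v_2] − [v_0].
This gives a 3×3 integer matrix of rank 2; reducing to Smith normal form yields diagonal entries (1,1).

From H_k ≅ ker(∂_k) / im(∂_{k+1}) we obtain:

  H_0: rank C_0 − rank ∂_1 = 3 − 2 = 1, and the invariant factors of ∂_1 are all 1, so H_0 = Z.
  H_1: rank ker ∂_1 − rank ∂_2 = (3 − 2) − 0 = 1, and there is no ∂_2, so H_1 = Z.

H_0 = Z,  H_1 = Z.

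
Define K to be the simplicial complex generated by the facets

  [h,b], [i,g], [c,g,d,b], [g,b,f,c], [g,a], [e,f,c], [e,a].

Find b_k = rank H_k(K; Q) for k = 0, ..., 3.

b_0 = 1, b_1 = 1, b_2 = 0, b_3 = 0.

Fix the vertex order a < b < c < d < e < f < g < h < i and write every simplex with vertices in increasing order. Then dim K = 3 and the simplices of K are:

  0-simplices (9): a, b, c, d, e, f, g, h, i
  1-simplices (15): ae, ag, bc, bd, bf, bg, bh, cd, ce, cf, cg, dg, ef, fg, gi
  2-simplices (8): bcd, bcf, bcg, bdg, bfg, cdg, cef, cfg
  3-simplices (2): bcdg, bcfg

Hence C_0 ≅ Z^9, C_1 ≅ Z^15, C_2 ≅ Z^8, C_3 ≅ Z^2.

Boundary ∂_1: C_1 → C_0 is given by ∂[p,q] = [q] − [p]. For instance
  ∂cf = f − c.
The resulting 9×15 matrix has rank 8, and its Smith normal form has invariant factors (1,1,1,1,1,1,1,1).

Boundary ∂_2: C_2 → C_1 sends each 2-simplex [p,q,r] to [q,r] − [p,r] + [p,q]. For instance
  ∂cfg = fg − cg + cf,
  ∂bcf = cf − bf + bc.
As a 15×8 matrix over Z this has rank 6, with invariant factors (1,1,1,1,1,1).

Boundary ∂_3: C_3 → C_2 sends each 3-simplex σ to the alternating sum Σ_i (−1)^i (σ with its i-th vertex removed). For instance
  ∂bcfg = cfg − bfg + bcg − bcf,
  ∂bcdg = cdg − bdg + bcg − bcd.
This gives a 8×2 integer matrix of rank 2; reducing to Smith normal form yields diagonal entries (1,1).

Computing H_k = (kernel of ∂_k) / (image of ∂_{k+1}):

  H_0: rank C_0 − rank ∂_1 = 9 − 8 = 1, and the invariant factors of ∂_1 are all 1, so H_0 = Z.
  H_1: rank ker ∂_1 − rank ∂_2 = (15 − 8) − 6 = 1, and the invariant factors of ∂_2 are all 1, so H_1 = Z.
  H_2: rank ker ∂_2 − rank ∂_3 = (8 − 6) − 2 = 0, and the invariant factors of ∂_3 are all 1, so H_2 = 0.
  H_3: rank ker ∂_3 − rank ∂_4 = (2 − 2) − 0 = 0, and there is no ∂_4, so H_3 = 0.

Hence the Betti numbers are b_0 = 1, b_1 = 1, b_2 = 0, b_3 = 0.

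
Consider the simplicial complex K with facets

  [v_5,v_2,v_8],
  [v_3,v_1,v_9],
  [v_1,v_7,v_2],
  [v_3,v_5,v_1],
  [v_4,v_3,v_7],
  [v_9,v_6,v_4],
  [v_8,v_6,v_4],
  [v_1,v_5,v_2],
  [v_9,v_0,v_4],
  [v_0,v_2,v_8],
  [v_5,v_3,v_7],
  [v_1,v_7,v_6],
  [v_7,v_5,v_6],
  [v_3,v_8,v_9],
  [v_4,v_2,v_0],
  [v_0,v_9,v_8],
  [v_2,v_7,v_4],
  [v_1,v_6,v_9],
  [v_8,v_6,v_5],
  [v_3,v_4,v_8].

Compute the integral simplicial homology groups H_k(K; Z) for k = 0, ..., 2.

Fix the vertex order v_0 < v_1 < v_2 < v_3 < v_4 < v_5 < v_6 < v_7 < v_8 < v_9 and write every simplex with vertices in increasing order. Then dim K = 2 and the simplices of K are:

  0-simplices (10): [v_0], [v_1], [v_2], [v_3], [v_4], [v_5], [v_6], [v_7], [v_8], [v_9]
  1-simplices (30): (30 of them)
  2-simplices (20): (20 of them)

Hence C_0 ≅ Z^10, C_1 ≅ Z^30, C_2 ≅ Z^20.

∂_1: C_1 → C_0 sends each edge [p,q] (with p < q) to q − p. For instance
  ∂[v_1,v_9] = [v_9] − [v_1].
As a 10×30 matrix over Z this has rank 9, with invariant factors (1,1,1,1,1,1,1,1,1).

∂_2: C_2 → C_1 sends each 2-simplex [p,q,r] to [q,r] − [p,r] + [p,q]. For instance
  ∂[v_4,v_6,v_9] = [v_6,v_9] − [v_4,v_9] + [v_4,v_6],
  ∂[v_1,v_3,v_9] = [v_3,v_9] − [v_1,v_9] + [v_1,v_3].
The resulting 30×20 matrix has rank 20, and its Smith normal form has invariant factors (1,1,1,1,1,1,1,1,1,1,1,1,1,1,1,1,1,1,1,2).

From H_k ≅ ker(∂_k) / im(∂_{k+1}) we obtain:

  H_0: rank C_0 − rank ∂_1 = 10 − 9 = 1, and the invariant factors of ∂_1 are all 1, so H_0 = Z.
  H_1: rank ker ∂_1 − rank ∂_2 = (30 − 9) − 20 = 1, and ∂_2 has invariant factor 2 > 1, so H_1 = Z ⊕ Z/2Z.
  H_2: rank ker ∂_2 − rank ∂_3 = (20 − 20) − 0 = 0, and there is no ∂_3, so H_2 = 0.

(K is a triangulation of the Klein bottle.)

H_0 ≅ Z,  H_1 ≅ Z ⊕ Z/2Z,  H_2 = 0.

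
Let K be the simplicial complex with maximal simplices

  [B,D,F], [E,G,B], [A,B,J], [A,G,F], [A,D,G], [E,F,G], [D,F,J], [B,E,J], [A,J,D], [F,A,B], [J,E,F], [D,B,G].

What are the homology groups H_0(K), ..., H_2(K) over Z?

Fix the vertex order A < B < D < E < F < G < J and write every simplex with vertices in increasing order. Then dim K = 2 and the simplices of K are:

  0-simplices (7): A, B, D, E, F, G, J
  1-simplices (18): AB, AD, AF, AG, AJ, BD, BE, BF, BG, BJ, DF, DG, DJ, EF, EG, EJ, FG, FJ
  2-simplices (12): ABF, ABJ, ADG, ADJ, AFG, BDF, BDG, BEG, BEJ, DFJ, EFG, EFJ

so the chain groups are C_0 ≅ Z^7, C_1 ≅ Z^18, C_2 ≅ Z^12.

∂_1: C_1 → C_0 sends each edge [p,q] (with p < q) to q − p.
As a 7×18 matrix over Z this has rank 6, with invariant factors (1,1,1,1,1,1).

Boundary ∂_2: C_2 → C_1 acts by ∂[p,q,r] = [q,r] − [p,r] + [p,q]. For instance
  ∂EFJ = FJ − EJ + EF,
  ∂AFG = FG − AG + AF.
The resulting 18×12 matrix has rank 12, and its Smith normal form has invariant factors (1,1,1,1,1,1,1,1,1,1,1,2).

Reading off H_k = ker ∂_k / im ∂_{k+1}:

  H_0: rank C_0 − rank ∂_1 = 7 − 6 = 1, and the invariant factors of ∂_1 are all 1, so H_0 = Z.
  H_1: rank ker ∂_1 − rank ∂_2 = (18 − 6) − 12 = 0, and ∂_2 has invariant factor 2 > 1, so H_1 = Z/2Z.
  H_2: rank ker ∂_2 − rank ∂_3 = (12 − 12) − 0 = 0, and there is no ∂_3, so H_2 = 0.

(K is a triangulation of the real projective plane RP^2.)

H_0 = Z,  H_1 = Z/2Z,  H_2 = 0.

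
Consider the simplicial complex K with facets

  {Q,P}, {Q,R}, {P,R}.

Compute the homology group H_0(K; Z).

Take the total order P < Q < R on the vertex set. Then K (dimension 1) consists of the simplices:

  0-simplices (3): P, Q, R
  1-simplices (3): PQ, PR, QR

so the chain groups are C_0 ≅ Z^3, C_1 ≅ Z^3.

The boundary map ∂_1: C_1 → C_0 is given by ∂[p,q] = [q] − [p]. For instance
  ∂PQ = Q − P.
The 3×3 boundary matrix has rank 2 and Smith normal form diag(1,1).

Reading off H_k = ker ∂_k / im ∂_{k+1}:

  H_0: rank C_0 − rank ∂_1 = 3 − 2 = 1, and the invariant factors of ∂_1 are all 1, so H_0 ≅ Z.

H_0 = Z.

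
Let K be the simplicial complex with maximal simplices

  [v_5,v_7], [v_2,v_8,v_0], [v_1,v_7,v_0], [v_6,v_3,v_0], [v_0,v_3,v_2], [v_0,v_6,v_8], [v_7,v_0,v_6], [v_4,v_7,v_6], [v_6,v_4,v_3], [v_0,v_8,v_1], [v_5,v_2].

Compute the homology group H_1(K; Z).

K has 9 vertices, 18 edges, 9 triangles.
rank ∂_1 = 8, rank ∂_2 = 9 ⇒ b_1 = 18 − 8 − 9 = 1; all invariant factors of ∂_2 are 1 so no torsion. So H_1 ≅ Z.

H_1 = Z.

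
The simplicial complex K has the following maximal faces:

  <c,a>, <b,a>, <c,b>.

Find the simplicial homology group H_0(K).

Take the total order a < b < c on the vertex set. Then K (dimension 1) consists of the simplices:

  0-simplices (3): a, b, c
  1-simplices (3): ab, ac, bc

giving chain groups C_0 ≅ Z^3, C_1 ≅ Z^3.

Boundary ∂_1: C_1 → C_0 maps an edge to its endpoints' difference, ∂[p,q] = q − p.
The resulting 3×3 matrix has rank 2, and its Smith normal form has invariant factors (1,1).

Computing H_k = (kernel of ∂_k) / (image of ∂_{k+1}):

  H_0: rank C_0 − rank ∂_1 = 3 − 2 = 1, and the invariant factors of ∂_1 are all 1, so H_0 = Z.

(K is a triangulation of the circle S^1.)

H_0 = Z.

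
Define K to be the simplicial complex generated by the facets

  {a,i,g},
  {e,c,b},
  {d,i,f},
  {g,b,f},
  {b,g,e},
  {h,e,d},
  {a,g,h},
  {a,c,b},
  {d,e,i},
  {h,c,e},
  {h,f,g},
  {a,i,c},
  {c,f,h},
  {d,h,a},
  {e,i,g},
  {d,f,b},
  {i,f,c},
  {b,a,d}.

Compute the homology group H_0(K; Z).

H_0 = Z.

Order the vertices as a < b < c < d < e < f < g < h < i. Listing each simplex with vertices in this order, K has dimension 2 with simplices:

  0-simplices (9): a, b, c, d, e, f, g, h, i
  1-simplices (27): ab, ac, ad, ag, ah, ai, bc, bd, be, bf, bg, ce, cf, ch, ci, de, df, dh, di, eg, eh, ei, fg, fh, fi, gh, gi
  2-simplices (18): abc, abd, aci, adh, agh, agi, bce, bdf, beg, bfg, ceh, cfh, cfi, deh, dei, dfi, egi, fgh

giving chain groups C_0 ≅ Z^9, C_1 ≅ Z^27, C_2 ≅ Z^18.

The boundary map ∂_1: C_1 → C_0 is given by ∂[p,q] = [q] − [p]. For instance
  ∂dh = h − d.
This gives a 9×27 integer matrix of rank 8; reducing to Smith normal form yields diagonal entries (1,1,1,1,1,1,1,1).

The boundary map ∂_2: C_2 → C_1 maps a triangle to the signed sum of its edges. For instance
  ∂adh = dh − ah + ad,
  ∂aci = ci − ai + ac.
As a 27×18 matrix over Z this has rank 17, with invariant factors (1,1,1,1,1,1,1,1,1,1,1,1,1,1,1,1,1).

From H_k ≅ ker(∂_k) / im(∂_{k+1}) we obtain:

  H_0: rank C_0 − rank ∂_1 = 9 − 8 = 1, and the invariant factors of ∂_1 are all 1, so H_0 ≅ Z.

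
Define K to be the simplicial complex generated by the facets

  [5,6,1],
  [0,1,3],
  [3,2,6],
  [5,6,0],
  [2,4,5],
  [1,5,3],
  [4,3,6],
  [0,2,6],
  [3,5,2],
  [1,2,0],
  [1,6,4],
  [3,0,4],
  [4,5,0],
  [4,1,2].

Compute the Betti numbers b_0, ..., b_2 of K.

Fix the vertex order 0 < 1 < 2 < 3 < 4 < 5 < 6 and write every simplex with vertices in increasing order. Then dim K = 2 and the simplices of K are:

  0-simplices (7): [0], [1], [2], [3], [4], [5], [6]
  1-simplices (21): [0,1], [0,2], [0,3], [0,4], [0,5], [0,6], [1,2], [1,3], [1,4], [1,5], [1,6], [2,3], [2,4], [2,5], [2,6], [3,4], [3,5], [3,6], [4,5], [4,6], [5,6]
  2-simplices (14): [0,1,2], [0,1,3], [0,2,6], [0,3,4], [0,4,5], [0,5,6], [1,2,4], [1,3,5], [1,4,6], [1,5,6], [2,3,5], [2,3,6], [2,4,5], [3,4,6]

giving chain groups C_0 ≅ Z^7, C_1 ≅ Z^21, C_2 ≅ Z^14.

The boundary map ∂_1: C_1 → C_0 maps an edge to its endpoints' difference, ∂[p,q] = q − p. For instance
  ∂[2,3] = [3] − [2].
As a 7×21 matrix over Z this has rank 6, with invariant factors (1,1,1,1,1,1).

The boundary map ∂_2: C_2 → C_1 sends each 2-simplex [p,q,r] to [q,r] − [p,r] + [p,q]. For instance
  ∂[2,3,6] = [3,6] − [2,6] + [2,3],
  ∂[2,3,5] = [3,5] − [2,5] + [2,3].
As a 21×14 matrix over Z this has rank 13, with invariant factors (1,1,1,1,1,1,1,1,1,1,1,1,1).

Now H_k = ker ∂_k / im ∂_{k+1}, so:

  H_0: rank C_0 − rank ∂_1 = 7 − 6 = 1, and the invariant factors of ∂_1 are all 1, so H_0 ≅ Z.
  H_1: rank ker ∂_1 − rank ∂_2 = (21 − 6) − 13 = 2, and the invariant factors of ∂_2 are all 1, so H_1 ≅ Z^2.
  H_2: rank ker ∂_2 − rank ∂_3 = (14 − 13) − 0 = 1, and there is no ∂_3, so H_2 ≅ Z.

(K is a triangulation of the torus T^2.)

Hence the Betti numbers are b_0 = 1, b_1 = 2, b_2 = 1.

b_0 = 1, b_1 = 2, b_2 = 1.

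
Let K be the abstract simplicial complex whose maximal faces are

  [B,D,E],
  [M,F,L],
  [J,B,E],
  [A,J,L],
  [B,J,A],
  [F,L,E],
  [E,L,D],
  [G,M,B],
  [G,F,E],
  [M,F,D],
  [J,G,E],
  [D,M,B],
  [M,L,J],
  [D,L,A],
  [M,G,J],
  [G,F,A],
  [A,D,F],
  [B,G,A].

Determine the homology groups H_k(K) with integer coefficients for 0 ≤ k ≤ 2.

K has 9 vertices, 27 edges, 18 triangles.
rank ∂_0 = 0, rank ∂_1 = 8 ⇒ b_0 = 9 − 0 − 8 = 1; all invariant factors of ∂_1 are 1 so no torsion. So H_0 = Z.
rank ∂_1 = 8, rank ∂_2 = 18 ⇒ b_1 = 27 − 8 − 18 = 1; ∂_2 has invariant factor(s) [2] giving torsion. So H_1 = Z × Z/2.
rank ∂_2 = 18, rank ∂_3 = 0 ⇒ b_2 = 18 − 18 − 0 = 0. So H_2 = 0.

H_0 ≅ Z,  H_1 ≅ Z × Z/2,  H_2 = 0.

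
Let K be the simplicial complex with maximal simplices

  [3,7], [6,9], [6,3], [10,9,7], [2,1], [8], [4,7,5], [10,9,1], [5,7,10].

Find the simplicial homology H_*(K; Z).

Fix the vertex order 1 < 2 < 3 < 4 < 5 < 6 < 7 < 8 < 9 < 10 and write every simplex with vertices in increasing order. Then dim K = 2 and the simplices of K are:

  0-simplices (10): [1], [2], [3], [4], [5], [6], [7], [8], [9], [10]
  1-simplices (13): [1,2], [1,9], [1,10], [3,6], [3,7], [4,5], [4,7], [5,7], [5,10], [6,9], [7,9], [7,10], [9,10]
  2-simplices (4): [1,9,10], [4,5,7], [5,7,10], [7,9,10]

so the chain groups are C_0 ≅ Z^10, C_1 ≅ Z^13, C_2 ≅ Z^4.

The boundary map ∂_1: C_1 → C_0 sends each edge [p,q] (with p < q) to q − p. For instance
  ∂[1,2] = [2] − [1].
This gives a 10×13 integer matrix of rank 8; reducing to Smith normal form yields diagonal entries (1,1,1,1,1,1,1,1).

∂_2: C_2 → C_1 acts by ∂[p,q,r] = [q,r] − [p,r] + [p,q]. For instance
  ∂[1,9,10] = [9,10] − [1,10] + [1,9],
  ∂[5,7,10] = [7,10] − [5,10] + [5,7].
The resulting 13×4 matrix has rank 4, and its Smith normal form has invariant factors (1,1,1,1).

Reading off H_k = ker ∂_k / im ∂_{k+1}:

  H_0: rank C_0 − rank ∂_1 = 10 − 8 = 2, and the invariant factors of ∂_1 are all 1, so H_0 = Z^2.
  H_1: rank ker ∂_1 − rank ∂_2 = (13 − 8) − 4 = 1, and the invariant factors of ∂_2 are all 1, so H_1 = Z.
  H_2: rank ker ∂_2 − rank ∂_3 = (4 − 4) − 0 = 0, and there is no ∂_3, so H_2 = 0.

As a check, the Euler characteristic is 10 − 13 + 4 = 1, which agrees with 2 − 1 + 0 = 1.

H_0 ≅ Z^2,  H_1 ≅ Z,  H_2 = 0.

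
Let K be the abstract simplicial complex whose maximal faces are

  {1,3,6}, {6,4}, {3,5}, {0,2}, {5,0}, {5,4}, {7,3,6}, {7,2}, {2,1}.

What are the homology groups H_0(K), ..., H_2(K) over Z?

H_0 ≅ Z,  H_1 ≅ Z^3,  H_2 = 0.

We work with the vertex ordering 0 < 1 < 2 < 3 < 4 < 5 < 6 < 7. The simplices of K, each written with vertices in increasing order, are:

  0-simplices (8): [0], [1], [2], [3], [4], [5], [6], [7]
  1-simplices (12): [0,2], [0,5], [1,2], [1,3], [1,6], [2,7], [3,5], [3,6], [3,7], [4,5], [4,6], [6,7]
  2-simplices (2): [1,3,6], [3,6,7]

so the chain groups are C_0 ≅ Z^8, C_1 ≅ Z^12, C_2 ≅ Z^2.

The boundary map ∂_1: C_1 → C_0 maps an edge to its endpoints' difference, ∂[p,q] = q − p. For instance
  ∂[0,2] = [2] − [0].
As a 8×12 matrix over Z this has rank 7, with invariant factors (1,1,1,1,1,1,1).

The boundary map ∂_2: C_2 → C_1 maps a triangle to the signed sum of its edges. For instance
  ∂[3,6,7] = [6,7] − [3,7] + [3,6],
  ∂[1,3,6] = [3,6] − [1,6] + [1,3].
The resulting 12×2 matrix has rank 2, and its Smith normal form has invariant factors (1,1).

From H_k ≅ ker(∂_k) / im(∂_{k+1}) we obtain:

  H_0: rank C_0 − rank ∂_1 = 8 − 7 = 1, and the invariant factors of ∂_1 are all 1, so H_0 = Z.
  H_1: rank ker ∂_1 − rank ∂_2 = (12 − 7) − 2 = 3, and the invariant factors of ∂_2 are all 1, so H_1 = Z^3.
  H_2: rank ker ∂_2 − rank ∂_3 = (2 − 2) − 0 = 0, and there is no ∂_3, so H_2 = 0.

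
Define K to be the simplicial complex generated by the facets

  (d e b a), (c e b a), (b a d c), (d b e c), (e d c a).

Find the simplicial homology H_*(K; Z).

K has 5 vertices, 10 edges, 10 triangles, 5 3-simplices.
rank ∂_0 = 0, rank ∂_1 = 4 ⇒ b_0 = 5 − 0 − 4 = 1; all invariant factors of ∂_1 are 1 so no torsion. So H_0 ≅ Z.
rank ∂_1 = 4, rank ∂_2 = 6 ⇒ b_1 = 10 − 4 − 6 = 0; all invariant factors of ∂_2 are 1 so no torsion. So H_1 ≅ 0.
rank ∂_2 = 6, rank ∂_3 = 4 ⇒ b_2 = 10 − 6 − 4 = 0; all invariant factors of ∂_3 are 1 so no torsion. So H_2 ≅ 0.
rank ∂_3 = 4, rank ∂_4 = 0 ⇒ b_3 = 5 − 4 − 0 = 1. So H_3 ≅ Z.

H_0 = Z,  H_1 = 0,  H_2 = 0,  H_3 = Z.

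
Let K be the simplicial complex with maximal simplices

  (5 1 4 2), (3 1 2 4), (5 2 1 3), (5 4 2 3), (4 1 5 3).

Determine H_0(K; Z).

H_0 = Z.

We work with the vertex ordering 1 < 2 < 3 < 4 < 5. The simplices of K, each written with vertices in increasing order, are:

  0-simplices (5): [1], [2], [3], [4], [5]
  1-simplices (10): [1,2], [1,3], [1,4], [1,5], [2,3], [2,4], [2,5], [3,4], [3,5], [4,5]
  2-simplices (10): [1,2,3], [1,2,4], [1,2,5], [1,3,4], [1,3,5], [1,4,5], [2,3,4], [2,3,5], [2,4,5], [3,4,5]
  3-simplices (5): [1,2,3,4], [1,2,3,5], [1,2,4,5], [1,3,4,5], [2,3,4,5]

giving chain groups C_0 ≅ Z^5, C_1 ≅ Z^10, C_2 ≅ Z^10, C_3 ≅ Z^5.

∂_1: C_1 → C_0 is given by ∂[p,q] = [q] − [p].
As a 5×10 matrix over Z this has rank 4, with invariant factors (1,1,1,1).

The boundary map ∂_2: C_2 → C_1 acts by ∂[p,q,r] = [q,r] − [p,r] + [p,q]. For instance
  ∂[1,2,3] = [2,3] − [1,3] + [1,2],
  ∂[2,4,5] = [4,5] − [2,5] + [2,4].
As a 10×10 matrix over Z this has rank 6, with invariant factors (1,1,1,1,1,1).

Boundary ∂_3: C_3 → C_2 sends each 3-simplex σ to the alternating sum Σ_i (−1)^i (σ with its i-th vertex removed). For instance
  ∂[1,3,4,5] = [3,4,5] − [1,4,5] + [1,3,5] − [1,3,4],
  ∂[1,2,4,5] = [2,4,5] − [1,4,5] + [1,2,5] − [1,2,4].
The 10×5 boundary matrix has rank 4 and Smith normal form diag(1,1,1,1).

Now H_k = ker ∂_k / im ∂_{k+1}, so:

  H_0: rank C_0 − rank ∂_1 = 5 − 4 = 1, and the invariant factors of ∂_1 are all 1, so H_0 = Z.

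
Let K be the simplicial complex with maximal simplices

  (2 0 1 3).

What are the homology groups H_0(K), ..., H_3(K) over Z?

H_0 = Z,  H_1 = 0,  H_2 = 0,  H_3 = 0.

We work with the vertex ordering 0 < 1 < 2 < 3. The simplices of K, each written with vertices in increasing order, are:

  0-simplices (4): [0], [1], [2], [3]
  1-simplices (6): [0,1], [0,2], [0,3], [1,2], [1,3], [2,3]
  2-simplices (4): [0,1,2], [0,1,3], [0,2,3], [1,2,3]
  3-simplices (1): [0,1,2,3]

giving chain groups C_0 ≅ Z^4, C_1 ≅ Z^6, C_2 ≅ Z^4, C_3 ≅ Z^1.

Boundary ∂_1: C_1 → C_0 maps an edge to its endpoints' difference, ∂[p,q] = q − p. For instance
  ∂[1,2] = [2] − [1].
This gives a 4×6 integer matrix of rank 3; reducing to Smith normal form yields diagonal entries (1,1,1).

Boundary ∂_2: C_2 → C_1 sends each 2-simplex [p,q,r] to [q,r] − [p,r] + [p,q]. For instance
  ∂[1,2,3] = [2,3] − [1,3] + [1,2],
  ∂[0,1,3] = [1,3] − [0,3] + [0,1].
The 6×4 boundary matrix has rank 3 and Smith normal form diag(1,1,1).

∂_3: C_3 → C_2 sends each 3-simplex σ to the alternating sum Σ_i (−1)^i (σ with its i-th vertex removed). For instance
  ∂[0,1,2,3] = [1,2,3] − [0,2,3] + [0,1,3] − [0,1,2].
The 4×1 boundary matrix has rank 1 and Smith normal form diag(1).

Reading off H_k = ker ∂_k / im ∂_{k+1}:

  H_0: rank C_0 − rank ∂_1 = 4 − 3 = 1, and the invariant factors of ∂_1 are all 1, so H_0 = Z.
  H_1: rank ker ∂_1 − rank ∂_2 = (6 − 3) − 3 = 0, and the invariant factors of ∂_2 are all 1, so H_1 = 0.
  H_2: rank ker ∂_2 − rank ∂_3 = (4 − 3) − 1 = 0, and the invariant factors of ∂_3 are all 1, so H_2 = 0.
  H_3: rank ker ∂_3 − rank ∂_4 = (1 − 1) − 0 = 0, and there is no ∂_4, so H_3 = 0.

As a check, the Euler characteristic is 4 − 6 + 4 − 1 = 1, which agrees with 1 − 0 + 0 − 0 = 1.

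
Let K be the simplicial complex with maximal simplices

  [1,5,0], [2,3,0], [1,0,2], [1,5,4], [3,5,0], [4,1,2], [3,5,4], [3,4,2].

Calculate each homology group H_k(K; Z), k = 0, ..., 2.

We work with the vertex ordering 0 < 1 < 2 < 3 < 4 < 5. The simplices of K, each written with vertices in increasing order, are:

  0-simplices (6): [0], [1], [2], [3], [4], [5]
  1-simplices (12): [0,1], [0,2], [0,3], [0,5], [1,2], [1,4], [1,5], [2,3], [2,4], [3,4], [3,5], [4,5]
  2-simplices (8): [0,1,2], [0,1,5], [0,2,3], [0,3,5], [1,2,4], [1,4,5], [2,3,4], [3,4,5]

so the chain groups are C_0 ≅ Z^6, C_1 ≅ Z^12, C_2 ≅ Z^8.

The boundary map ∂_1: C_1 → C_0 maps an edge to its endpoints' difference, ∂[p,q] = q − p. For instance
  ∂[0,2] = [2] − [0].
The 6×12 boundary matrix has rank 5 and Smith normal form diag(1,1,1,1,1).

Boundary ∂_2: C_2 → C_1 maps a triangle to the signed sum of its edges. For instance
  ∂[0,2,3] = [2,3] − [0,3] + [0,2],
  ∂[0,1,5] = [1,5] − [0,5] + [0,1].
This gives a 12×8 integer matrix of rank 7; reducing to Smith normal form yields diagonal entries (1,1,1,1,1,1,1).

Computing H_k = (kernel of ∂_k) / (image of ∂_{k+1}):

  H_0: rank C_0 − rank ∂_1 = 6 − 5 = 1, and the invariant factors of ∂_1 are all 1, so H_0 = Z.
  H_1: rank ker ∂_1 − rank ∂_2 = (12 − 5) − 7 = 0, and the invariant factors of ∂_2 are all 1, so H_1 = 0.
  H_2: rank ker ∂_2 − rank ∂_3 = (8 − 7) − 0 = 1, and there is no ∂_3, so H_2 = Z.

H_0 = Z,  H_1 = 0,  H_2 = Z.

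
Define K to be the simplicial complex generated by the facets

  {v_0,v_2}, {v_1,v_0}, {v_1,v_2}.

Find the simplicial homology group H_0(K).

H_0 = Z.

We work with the vertex ordering v_0 < v_1 < v_2. The simplices of K, each written with vertices in increasing order, are:

  0-simplices (3): [v_0], [v_1], [v_2]
  1-simplices (3): [v_0,v_1], [v_0,v_2], [v_1,v_2]

Hence C_0 ≅ Z^3, C_1 ≅ Z^3.

The boundary map ∂_1: C_1 → C_0 sends each edge [p,q] (with p < q) to q − p.
This gives a 3×3 integer matrix of rank 2; reducing to Smith normal form yields diagonal entries (1,1).

Now H_k = ker ∂_k / im ∂_{k+1}, so:

  H_0: rank C_0 − rank ∂_1 = 3 − 2 = 1, and the invariant factors of ∂_1 are all 1, so H_0 ≅ Z.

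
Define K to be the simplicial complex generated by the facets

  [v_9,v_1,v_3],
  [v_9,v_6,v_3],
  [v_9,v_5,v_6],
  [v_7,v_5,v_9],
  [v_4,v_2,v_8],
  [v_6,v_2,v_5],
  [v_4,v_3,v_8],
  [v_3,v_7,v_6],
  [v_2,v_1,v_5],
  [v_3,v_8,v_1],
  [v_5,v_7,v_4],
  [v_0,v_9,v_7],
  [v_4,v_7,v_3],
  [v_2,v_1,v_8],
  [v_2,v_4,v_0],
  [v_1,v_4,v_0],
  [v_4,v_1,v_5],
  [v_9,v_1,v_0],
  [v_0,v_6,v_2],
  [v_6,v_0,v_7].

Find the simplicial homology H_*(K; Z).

Fix the vertex order v_0 < v_1 < v_2 < v_3 < v_4 < v_5 < v_6 < v_7 < v_8 < v_9 and write every simplex with vertices in increasing order. Then dim K = 2 and the simplices of K are:

  0-simplices (10): [v_0], [v_1], [v_2], [v_3], [v_4], [v_5], [v_6], [v_7], [v_8], [v_9]
  1-simplices (30): (30 of them)
  2-simplices (20): (20 of them)

so the chain groups are C_0 ≅ Z^10, C_1 ≅ Z^30, C_2 ≅ Z^20.

∂_1: C_1 → C_0 is given by ∂[p,q] = [q] − [p]. For instance
  ∂[v_3,v_9] = [v_9] − [v_3].
This gives a 10×30 integer matrix of rank 9; reducing to Smith normal form yields diagonal entries (1,1,1,1,1,1,1,1,1).

Boundary ∂_2: C_2 → C_1 sends each 2-simplex [p,q,r] to [q,r] − [p,r] + [p,q]. For instance
  ∂[v_0,v_2,v_6] = [v_2,v_6] − [v_0,v_6] + [v_0,v_2],
  ∂[v_5,v_6,v_9] = [v_6,v_9] − [v_5,v_9] + [v_5,v_6].
As a 30×20 matrix over Z this has rank 20, with invariant factors (1,1,1,1,1,1,1,1,1,1,1,1,1,1,1,1,1,1,1,2).

Reading off H_k = ker ∂_k / im ∂_{k+1}:

  H_0: rank C_0 − rank ∂_1 = 10 − 9 = 1, and the invariant factors of ∂_1 are all 1, so H_0 = Z.
  H_1: rank ker ∂_1 − rank ∂_2 = (30 − 9) − 20 = 1, and ∂_2 has invariant factor 2 > 1, so H_1 = Z ⊕ Z_2.
  H_2: rank ker ∂_2 − rank ∂_3 = (20 − 20) − 0 = 0, and there is no ∂_3, so H_2 = 0.

H_0 ≅ Z,  H_1 ≅ Z ⊕ Z_2,  H_2 = 0.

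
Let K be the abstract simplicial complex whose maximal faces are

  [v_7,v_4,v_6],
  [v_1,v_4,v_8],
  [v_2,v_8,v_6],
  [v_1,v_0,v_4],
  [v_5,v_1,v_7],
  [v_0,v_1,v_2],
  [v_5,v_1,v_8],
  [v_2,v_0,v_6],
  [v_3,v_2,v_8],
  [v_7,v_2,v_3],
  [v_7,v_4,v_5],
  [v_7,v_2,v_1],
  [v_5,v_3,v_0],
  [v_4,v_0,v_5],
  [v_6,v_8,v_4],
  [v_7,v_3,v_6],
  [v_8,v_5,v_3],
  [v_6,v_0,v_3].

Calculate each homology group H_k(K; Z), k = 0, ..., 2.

Order the vertices as v_0 < v_1 < v_2 < v_3 < v_4 < v_5 < v_6 < v_7 < v_8. Listing each simplex with vertices in this order, K has dimension 2 with simplices:

  0-simplices (9): [v_0], [v_1], [v_2], [v_3], [v_4], [v_5], [v_6], [v_7], [v_8]
  1-simplices (27): (27 of them)
  2-simplices (18): (18 of them)

so the chain groups are C_0 ≅ Z^9, C_1 ≅ Z^27, C_2 ≅ Z^18.

Boundary ∂_1: C_1 → C_0 is given by ∂[p,q] = [q] − [p]. For instance
  ∂[v_2,v_6] = [v_6] − [v_2].
This gives a 9×27 integer matrix of rank 8; reducing to Smith normal form yields diagonal entries (1,1,1,1,1,1,1,1).

Boundary ∂_2: C_2 → C_1 acts by ∂[p,q,r] = [q,r] − [p,r] + [p,q]. For instance
  ∂[v_0,v_4,v_5] = [v_4,v_5] − [v_0,v_5] + [v_0,v_4],
  ∂[v_1,v_5,v_8] = [v_5,v_8] − [v_1,v_8] + [v_1,v_5].
As a 27×18 matrix over Z this has rank 18, with invariant factors (1,1,1,1,1,1,1,1,1,1,1,1,1,1,1,1,1,2).

From H_k ≅ ker(∂_k) / im(∂_{k+1}) we obtain:

  H_0: rank C_0 − rank ∂_1 = 9 − 8 = 1, and the invariant factors of ∂_1 are all 1, so H_0 ≅ Z.
  H_1: rank ker ∂_1 − rank ∂_2 = (27 − 8) − 18 = 1, and ∂_2 has invariant factor 2 > 1, so H_1 ≅ Z ⊕ Z_2.
  H_2: rank ker ∂_2 − rank ∂_3 = (18 − 18) − 0 = 0, and there is no ∂_3, so H_2 ≅ 0.

H_0 ≅ Z,  H_1 ≅ Z ⊕ Z_2,  H_2 = 0.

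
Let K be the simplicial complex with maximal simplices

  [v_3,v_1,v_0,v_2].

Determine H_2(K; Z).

H_2 = 0.

Take the total order v_0 < v_1 < v_2 < v_3 on the vertex set. Then K (dimension 3) consists of the simplices:

  0-simplices (4): [v_0], [v_1], [v_2], [v_3]
  1-simplices (6): [v_0,v_1], [v_0,v_2], [v_0,v_3], [v_1,v_2], [v_1,v_3], [v_2,v_3]
  2-simplices (4): [v_0,v_1,v_2], [v_0,v_1,v_3], [v_0,v_2,v_3], [v_1,v_2,v_3]
  3-simplices (1): [v_0,v_1,v_2,v_3]

so the chain groups are C_0 ≅ Z^4, C_1 ≅ Z^6, C_2 ≅ Z^4, C_3 ≅ Z^1.

∂_1: C_1 → C_0 is given by ∂[p,q] = [q] − [p]. For instance
  ∂[v_1,v_2] = [v_2] − [v_1].
This gives a 4×6 integer matrix of rank 3; reducing to Smith normal form yields diagonal entries (1,1,1).

Boundary ∂_2: C_2 → C_1 sends each 2-simplex [p,q,r] to [q,r] − [p,r] + [p,q]. For instance
  ∂[v_1,v_2,v_3] = [v_2,v_3] − [v_1,v_3] + [v_1,v_2],
  ∂[v_0,v_1,v_3] = [v_1,v_3] − [v_0,v_3] + [v_0,v_1].
The resulting 6×4 matrix has rank 3, and its Smith normal form has invariant factors (1,1,1).

∂_3: C_3 → C_2 sends each 3-simplex σ to the alternating sum Σ_i (−1)^i (σ with its i-th vertex removed). For instance
  ∂[v_0,v_1,v_2,v_3] = [v_1,v_2,v_3] − [v_0,v_2,v_3] + [v_0,v_1,v_3] − [v_0,v_1,v_2].
The 4×1 boundary matrix has rank 1 and Smith normal form diag(1).

Reading off H_k = ker ∂_k / im ∂_{k+1}:

  H_2: rank ker ∂_2 − rank ∂_3 = (4 − 3) − 1 = 0, and the invariant factors of ∂_3 are all 1, so H_2 = 0.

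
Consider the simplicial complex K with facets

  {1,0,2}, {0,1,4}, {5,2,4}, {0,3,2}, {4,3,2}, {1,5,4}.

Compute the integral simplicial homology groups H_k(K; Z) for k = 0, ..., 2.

We work with the vertex ordering 0 < 1 < 2 < 3 < 4 < 5. The simplices of K, each written with vertices in increasing order, are:

  0-simplices (6): [0], [1], [2], [3], [4], [5]
  1-simplices (12): [0,1], [0,2], [0,3], [0,4], [1,2], [1,4], [1,5], [2,3], [2,4], [2,5], [3,4], [4,5]
  2-simplices (6): [0,1,2], [0,1,4], [0,2,3], [1,4,5], [2,3,4], [2,4,5]

so the chain groups are C_0 ≅ Z^6, C_1 ≅ Z^12, C_2 ≅ Z^6.

The boundary map ∂_1: C_1 → C_0 is given by ∂[p,q] = [q] − [p]. For instance
  ∂[2,3] = [3] − [2].
The 6×12 boundary matrix has rank 5 and Smith normal form diag(1,1,1,1,1).

Boundary ∂_2: C_2 → C_1 acts by ∂[p,q,r] = [q,r] − [p,r] + [p,q]. For instance
  ∂[0,2,3] = [2,3] − [0,3] + [0,2],
  ∂[1,4,5] = [4,5] − [1,5] + [1,4].
The 12×6 boundary matrix has rank 6 and Smith normal form diag(1,1,1,1,1,1).

From H_k ≅ ker(∂_k) / im(∂_{k+1}) we obtain:

  H_0: rank C_0 − rank ∂_1 = 6 − 5 = 1, and the invariant factors of ∂_1 are all 1, so H_0 ≅ Z.
  H_1: rank ker ∂_1 − rank ∂_2 = (12 − 5) − 6 = 1, and the invariant factors of ∂_2 are all 1, so H_1 ≅ Z.
  H_2: rank ker ∂_2 − rank ∂_3 = (6 − 6) − 0 = 0, and there is no ∂_3, so H_2 ≅ 0.

As a check, the Euler characteristic is 6 − 12 + 6 = 0, which agrees with 1 − 1 + 0 = 0.
(K is a triangulation of the cylinder S^1 x I.)

H_0 = Z,  H_1 = Z,  H_2 = 0.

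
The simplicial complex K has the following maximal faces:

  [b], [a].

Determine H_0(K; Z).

Take the total order a < b on the vertex set. Then K (dimension 0) consists of the simplices:

  0-simplices (2): a, b

giving chain groups C_0 ≅ Z^2.

Computing H_k = (kernel of ∂_k) / (image of ∂_{k+1}):

  H_0: rank C_0 − rank ∂_1 = 2 − 0 = 2, and there is no ∂_1, so H_0 ≅ Z^2.

H_0 ≅ Z^2.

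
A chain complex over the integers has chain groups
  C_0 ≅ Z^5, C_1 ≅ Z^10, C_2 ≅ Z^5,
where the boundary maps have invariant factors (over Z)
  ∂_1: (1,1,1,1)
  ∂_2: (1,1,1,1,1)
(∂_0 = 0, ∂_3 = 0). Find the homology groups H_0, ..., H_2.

H_0 ≅ Z,  H_1 ≅ Z,  H_2 = 0.

H_0: b_0 = 5 − 0 − 4 = 1; torsion from ∂_1 factors > 1: none. So H_0 ≅ Z.
H_1: b_1 = 10 − 4 − 5 = 1; torsion from ∂_2 factors > 1: none. So H_1 ≅ Z.
H_2: b_2 = 5 − 5 − 0 = 0; torsion from ∂_3 factors > 1: none. So H_2 ≅ 0.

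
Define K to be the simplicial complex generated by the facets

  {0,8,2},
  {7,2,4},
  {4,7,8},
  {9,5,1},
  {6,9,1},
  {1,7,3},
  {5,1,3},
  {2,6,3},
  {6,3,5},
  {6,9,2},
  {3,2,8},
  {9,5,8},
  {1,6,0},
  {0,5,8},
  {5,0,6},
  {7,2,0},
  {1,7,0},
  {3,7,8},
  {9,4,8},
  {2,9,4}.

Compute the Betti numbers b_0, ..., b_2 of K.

b_0 = 1, b_1 = 1, b_2 = 0.

K has 10 vertices, 30 edges, 20 triangles.
rank ∂_0 = 0, rank ∂_1 = 9 ⇒ b_0 = 10 − 0 − 9 = 1; all invariant factors of ∂_1 are 1 so no torsion. So H_0 = Z.
rank ∂_1 = 9, rank ∂_2 = 20 ⇒ b_1 = 30 − 9 − 20 = 1; ∂_2 has invariant factor(s) [2] giving torsion. So H_1 = Z ⊕ Z_2.
rank ∂_2 = 20, rank ∂_3 = 0 ⇒ b_2 = 20 − 20 − 0 = 0. So H_2 = 0.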